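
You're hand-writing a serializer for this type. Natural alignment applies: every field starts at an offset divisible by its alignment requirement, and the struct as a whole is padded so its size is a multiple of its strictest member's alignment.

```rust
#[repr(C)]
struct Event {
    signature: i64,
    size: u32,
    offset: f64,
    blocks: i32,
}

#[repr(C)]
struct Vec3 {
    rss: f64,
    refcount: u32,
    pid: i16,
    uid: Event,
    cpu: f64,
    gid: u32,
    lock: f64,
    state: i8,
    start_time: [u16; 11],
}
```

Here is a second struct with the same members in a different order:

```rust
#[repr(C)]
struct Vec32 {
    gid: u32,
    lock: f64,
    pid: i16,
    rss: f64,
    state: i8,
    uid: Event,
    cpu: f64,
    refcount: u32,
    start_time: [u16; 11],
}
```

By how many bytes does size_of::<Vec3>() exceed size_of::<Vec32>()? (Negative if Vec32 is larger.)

-16

Event: @0: signature [8B, align 8] → 8; @8: size [4B, align 4] → 12; +4 pad (align 8); @16: offset [8B, align 8] → 24; @24: blocks [4B, align 4] → 28; +4 tail pad (align 8); size 32, align 8
@0: rss [8B, align 8] → 8
@8: refcount [4B, align 4] → 12
@12: pid [2B, align 2] → 14
+2 pad (align 8)
@16: uid [32B, align 8] → 48
@48: cpu [8B, align 8] → 56
@56: gid [4B, align 4] → 60
+4 pad (align 8)
@64: lock [8B, align 8] → 72
@72: state [1B, align 1] → 73
+1 pad (align 2)
@74: start_time [22B, align 2] → 96
size 96, align 8
— Vec32 —
@0: gid [4B, align 4] → 4
+4 pad (align 8)
@8: lock [8B, align 8] → 16
@16: pid [2B, align 2] → 18
+6 pad (align 8)
@24: rss [8B, align 8] → 32
@32: state [1B, align 1] → 33
+7 pad (align 8)
@40: uid [32B, align 8] → 72
@72: cpu [8B, align 8] → 80
@80: refcount [4B, align 4] → 84
@84: start_time [22B, align 2] → 106
+6 tail pad (align 8)
size 112, align 8
96 − 112 = -16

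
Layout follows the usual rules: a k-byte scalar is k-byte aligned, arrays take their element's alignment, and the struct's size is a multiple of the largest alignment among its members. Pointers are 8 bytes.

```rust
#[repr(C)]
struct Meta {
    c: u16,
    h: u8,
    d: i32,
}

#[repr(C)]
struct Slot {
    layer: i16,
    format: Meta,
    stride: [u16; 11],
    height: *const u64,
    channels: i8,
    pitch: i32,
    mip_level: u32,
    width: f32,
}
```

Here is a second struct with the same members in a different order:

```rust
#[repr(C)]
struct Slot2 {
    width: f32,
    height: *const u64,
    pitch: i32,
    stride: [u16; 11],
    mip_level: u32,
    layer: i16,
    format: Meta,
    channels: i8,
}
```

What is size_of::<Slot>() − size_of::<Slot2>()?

Meta: c at 0 (size 2, align 2) → ends 2; h at 2 (size 1, align 1) → ends 3; pad 1 to align 4 for d; d at 4 (size 4, align 4) → ends 8; total 8 bytes, alignment 4
layer at 0 (size 2, align 2) → ends 2
pad 2 to align 4 for format
format at 4 (size 8, align 4) → ends 12
stride at 12 (size 22, align 2) → ends 34
pad 6 to align 8 for height
height at 40 (size 8, align 8) → ends 48
channels at 48 (size 1, align 1) → ends 49
pad 3 to align 4 for pitch
pitch at 52 (size 4, align 4) → ends 56
mip_level at 56 (size 4, align 4) → ends 60
width at 60 (size 4, align 4) → ends 64
total 64 bytes, alignment 8
— Slot2 —
width at 0 (size 4, align 4) → ends 4
pad 4 to align 8 for height
height at 8 (size 8, align 8) → ends 16
pitch at 16 (size 4, align 4) → ends 20
stride at 20 (size 22, align 2) → ends 42
pad 2 to align 4 for mip_level
mip_level at 44 (size 4, align 4) → ends 48
layer at 48 (size 2, align 2) → ends 50
pad 2 to align 4 for format
format at 52 (size 8, align 4) → ends 60
channels at 60 (size 1, align 1) → ends 61
tail pad 3 to reach multiple of 8
total 64 bytes, alignment 8
64 − 64 = 0

0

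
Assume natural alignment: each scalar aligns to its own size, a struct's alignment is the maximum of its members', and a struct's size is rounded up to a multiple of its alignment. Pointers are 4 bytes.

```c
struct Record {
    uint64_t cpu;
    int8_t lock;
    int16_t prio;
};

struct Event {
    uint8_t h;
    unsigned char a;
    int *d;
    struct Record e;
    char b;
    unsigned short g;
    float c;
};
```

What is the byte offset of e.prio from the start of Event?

Record: cpu at 0 (size 8, align 8) → ends 8; lock at 8 (size 1, align 1) → ends 9; pad 1 to align 2 for prio; prio at 10 (size 2, align 2) → ends 12; tail pad 4 to reach multiple of 8; total 16 bytes, alignment 8
h at 0 (size 1, align 1) → ends 1
a at 1 (size 1, align 1) → ends 2
pad 2 to align 4 for d
d at 4 (size 4, align 4) → ends 8
e at 8 (size 16, align 8) → ends 24
within Record: prio at 10
8 + 10 = 18

18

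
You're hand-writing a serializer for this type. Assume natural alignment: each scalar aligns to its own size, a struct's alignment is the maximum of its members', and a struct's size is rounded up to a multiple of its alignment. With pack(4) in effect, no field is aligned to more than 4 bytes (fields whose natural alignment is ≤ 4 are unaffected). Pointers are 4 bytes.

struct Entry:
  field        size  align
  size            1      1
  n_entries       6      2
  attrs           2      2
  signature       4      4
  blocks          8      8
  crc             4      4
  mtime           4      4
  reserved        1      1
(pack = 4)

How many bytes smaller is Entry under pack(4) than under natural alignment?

4

natural layout:
  size at 0 (size 1, align 1) → ends 1
  pad 1 to align 2 for n_entries
  n_entries at 2 (size 6, align 2) → ends 8
  attrs at 8 (size 2, align 2) → ends 10
  pad 2 to align 4 for signature
  signature at 12 (size 4, align 4) → ends 16
  blocks at 16 (size 8, align 8) → ends 24
  crc at 24 (size 4, align 4) → ends 28
  mtime at 28 (size 4, align 4) → ends 32
  reserved at 32 (size 1, align 1) → ends 33
  tail pad 7 to reach multiple of 8
  total 40 bytes, alignment 8
packed(4) layout:
  size at 0 (size 1, align 1) → ends 1
  pad 1 to align 2 for n_entries
  n_entries at 2 (size 6, align 2) → ends 8
  attrs at 8 (size 2, align 2) → ends 10
  pad 2 to align 4 for signature
  signature at 12 (size 4, align 4) → ends 16
  blocks at 16 (size 8, align 4) → ends 24
  crc at 24 (size 4, align 4) → ends 28
  mtime at 28 (size 4, align 4) → ends 32
  reserved at 32 (size 1, align 1) → ends 33
  tail pad 3 to reach multiple of 4
  total 36 bytes, alignment 4
40 − 36 = 4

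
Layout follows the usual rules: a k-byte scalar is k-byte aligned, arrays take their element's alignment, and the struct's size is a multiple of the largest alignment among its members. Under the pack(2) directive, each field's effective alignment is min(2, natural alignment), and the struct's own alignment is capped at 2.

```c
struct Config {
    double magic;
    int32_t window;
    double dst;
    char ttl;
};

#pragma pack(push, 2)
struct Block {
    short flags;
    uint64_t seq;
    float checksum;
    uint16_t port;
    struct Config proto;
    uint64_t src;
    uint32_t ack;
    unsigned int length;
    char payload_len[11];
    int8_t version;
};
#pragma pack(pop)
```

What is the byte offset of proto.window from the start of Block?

Config: @0: magic [8B, align 8] → 8; @8: window [4B, align 4] → 12; +4 pad (align 8); @16: dst [8B, align 8] → 24; @24: ttl [1B, align 1] → 25; +7 tail pad (align 8); size 32, align 8
@0: flags [2B, align 2] → 2
@2: seq [8B, align 2] → 10
@10: checksum [4B, align 2] → 14
@14: port [2B, align 2] → 16
@16: proto [32B, align 2] → 48
within Config: window at 8
16 + 8 = 24

24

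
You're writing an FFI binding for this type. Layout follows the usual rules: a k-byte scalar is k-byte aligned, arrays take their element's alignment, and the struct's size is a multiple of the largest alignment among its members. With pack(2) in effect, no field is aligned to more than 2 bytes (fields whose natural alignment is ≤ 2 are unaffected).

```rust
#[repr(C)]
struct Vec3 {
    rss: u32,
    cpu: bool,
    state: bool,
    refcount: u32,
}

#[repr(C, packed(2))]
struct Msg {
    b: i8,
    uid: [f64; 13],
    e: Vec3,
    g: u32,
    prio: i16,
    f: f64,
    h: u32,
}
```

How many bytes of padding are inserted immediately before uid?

Vec3: rss at 0 (size 4, align 4) → ends 4; cpu at 4 (size 1, align 1) → ends 5; state at 5 (size 1, align 1) → ends 6; pad 2 to align 4 for refcount; refcount at 8 (size 4, align 4) → ends 12; total 12 bytes, alignment 4
b at 0 (size 1, align 1) → ends 1
pad 1 to align 2 for uid
uid at 2 (size 104, align 2) → ends 106

1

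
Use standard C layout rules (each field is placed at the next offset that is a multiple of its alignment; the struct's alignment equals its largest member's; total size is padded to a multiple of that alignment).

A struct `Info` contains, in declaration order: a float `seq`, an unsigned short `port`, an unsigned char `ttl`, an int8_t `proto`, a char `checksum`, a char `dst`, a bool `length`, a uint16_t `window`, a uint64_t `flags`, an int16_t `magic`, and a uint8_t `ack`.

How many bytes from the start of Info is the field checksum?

8

0..4  seq  (4B, 4-aligned)
4..6  port  (2B, 2-aligned)
6..7  ttl  (1B, 1-aligned)
7..8  proto  (1B, 1-aligned)
8..9  checksum  (1B, 1-aligned)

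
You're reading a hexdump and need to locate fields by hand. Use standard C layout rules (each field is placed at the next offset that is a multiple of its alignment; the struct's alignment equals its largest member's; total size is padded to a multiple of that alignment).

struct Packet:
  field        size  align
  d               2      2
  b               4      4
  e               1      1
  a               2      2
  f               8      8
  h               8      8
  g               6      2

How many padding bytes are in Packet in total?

d at 0 (size 2, align 2) → ends 2
pad 2 to align 4 for b
b at 4 (size 4, align 4) → ends 8
e at 8 (size 1, align 1) → ends 9
pad 1 to align 2 for a
a at 10 (size 2, align 2) → ends 12
pad 4 to align 8 for f
f at 16 (size 8, align 8) → ends 24
h at 24 (size 8, align 8) → ends 32
g at 32 (size 6, align 2) → ends 38
tail pad 2 to reach multiple of 8
total 40 bytes, alignment 8
data bytes 31, size 40 → padding 9

9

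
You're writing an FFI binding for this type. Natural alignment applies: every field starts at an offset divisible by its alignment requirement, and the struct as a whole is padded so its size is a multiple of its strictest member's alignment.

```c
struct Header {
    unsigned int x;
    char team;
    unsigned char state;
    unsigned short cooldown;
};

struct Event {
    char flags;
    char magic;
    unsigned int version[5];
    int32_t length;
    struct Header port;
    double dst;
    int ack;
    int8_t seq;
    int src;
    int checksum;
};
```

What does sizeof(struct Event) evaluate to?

64

Header: x at 0 (size 4, align 4) → ends 4; team at 4 (size 1, align 1) → ends 5; state at 5 (size 1, align 1) → ends 6; cooldown at 6 (size 2, align 2) → ends 8; total 8 bytes, alignment 4
flags at 0 (size 1, align 1) → ends 1
magic at 1 (size 1, align 1) → ends 2
pad 2 to align 4 for version
version at 4 (size 20, align 4) → ends 24
length at 24 (size 4, align 4) → ends 28
port at 28 (size 8, align 4) → ends 36
pad 4 to align 8 for dst
dst at 40 (size 8, align 8) → ends 48
ack at 48 (size 4, align 4) → ends 52
seq at 52 (size 1, align 1) → ends 53
pad 3 to align 4 for src
src at 56 (size 4, align 4) → ends 60
checksum at 60 (size 4, align 4) → ends 64
total 64 bytes, alignment 8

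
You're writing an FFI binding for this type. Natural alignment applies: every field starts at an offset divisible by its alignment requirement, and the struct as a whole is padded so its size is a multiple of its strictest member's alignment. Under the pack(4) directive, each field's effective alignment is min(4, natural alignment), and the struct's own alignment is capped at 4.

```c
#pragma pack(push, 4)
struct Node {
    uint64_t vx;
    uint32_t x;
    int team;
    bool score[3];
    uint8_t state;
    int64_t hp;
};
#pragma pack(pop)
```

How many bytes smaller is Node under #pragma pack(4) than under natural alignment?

4

natural layout:
  0..8  vx  (8B, 8-aligned)
  8..12  x  (4B, 4-aligned)
  12..16  team  (4B, 4-aligned)
  16..19  score  (3B, 1-aligned)
  19..20  state  (1B, 1-aligned)
  20..24  -- padding (4B)
  24..32  hp  (8B, 8-aligned)
  sizeof = 32, alignof = 8
packed(4) layout:
  0..8  vx  (8B, 4-aligned)
  8..12  x  (4B, 4-aligned)
  12..16  team  (4B, 4-aligned)
  16..19  score  (3B, 1-aligned)
  19..20  state  (1B, 1-aligned)
  20..28  hp  (8B, 4-aligned)
  sizeof = 28, alignof = 4
32 − 28 = 4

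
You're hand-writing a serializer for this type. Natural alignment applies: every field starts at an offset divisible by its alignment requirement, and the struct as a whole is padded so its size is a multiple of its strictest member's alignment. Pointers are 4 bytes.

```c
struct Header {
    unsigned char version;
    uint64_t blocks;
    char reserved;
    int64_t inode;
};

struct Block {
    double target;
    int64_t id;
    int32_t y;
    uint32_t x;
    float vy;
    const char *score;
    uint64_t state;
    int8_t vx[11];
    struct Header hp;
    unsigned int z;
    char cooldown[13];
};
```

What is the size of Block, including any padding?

112

Header: @0: version [1B, align 1] → 1; +7 pad (align 8); @8: blocks [8B, align 8] → 16; @16: reserved [1B, align 1] → 17; +7 pad (align 8); @24: inode [8B, align 8] → 32; size 32, align 8
@0: target [8B, align 8] → 8
@8: id [8B, align 8] → 16
@16: y [4B, align 4] → 20
@20: x [4B, align 4] → 24
@24: vy [4B, align 4] → 28
@28: score [4B, align 4] → 32
@32: state [8B, align 8] → 40
@40: vx [11B, align 1] → 51
+5 pad (align 8)
@56: hp [32B, align 8] → 88
@88: z [4B, align 4] → 92
@92: cooldown [13B, align 1] → 105
+7 tail pad (align 8)
size 112, align 8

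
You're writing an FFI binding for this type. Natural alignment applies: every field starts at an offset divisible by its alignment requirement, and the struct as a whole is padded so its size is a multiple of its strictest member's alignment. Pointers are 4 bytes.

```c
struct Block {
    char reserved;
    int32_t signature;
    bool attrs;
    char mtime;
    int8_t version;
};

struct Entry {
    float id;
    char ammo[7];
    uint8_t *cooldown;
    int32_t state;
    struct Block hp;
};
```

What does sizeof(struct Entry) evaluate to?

Block: 0..1  reserved  (1B, 1-aligned); 1..4  -- padding (3B); 4..8  signature  (4B, 4-aligned); 8..9  attrs  (1B, 1-aligned); 9..10  mtime  (1B, 1-aligned); 10..11  version  (1B, 1-aligned); 11..12  -- tail padding (1B); sizeof = 12, alignof = 4
0..4  id  (4B, 4-aligned)
4..11  ammo  (7B, 1-aligned)
11..12  -- padding (1B)
12..16  cooldown  (4B, 4-aligned)
16..20  state  (4B, 4-aligned)
20..32  hp  (12B, 4-aligned)
sizeof = 32, alignof = 4

32 bytes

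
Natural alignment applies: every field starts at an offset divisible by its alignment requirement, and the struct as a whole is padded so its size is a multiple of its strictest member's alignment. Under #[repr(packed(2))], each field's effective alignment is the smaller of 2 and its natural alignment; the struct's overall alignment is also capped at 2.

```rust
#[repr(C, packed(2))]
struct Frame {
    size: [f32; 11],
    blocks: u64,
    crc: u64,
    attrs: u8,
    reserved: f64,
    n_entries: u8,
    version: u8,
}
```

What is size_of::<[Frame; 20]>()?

@0: size [44B, align 2] → 44
@44: blocks [8B, align 2] → 52
@52: crc [8B, align 2] → 60
@60: attrs [1B, align 1] → 61
+1 pad (align 2)
@62: reserved [8B, align 2] → 70
@70: n_entries [1B, align 1] → 71
@71: version [1B, align 1] → 72
size 72, align 2
array of 20: 20 × 72 = 1440

1440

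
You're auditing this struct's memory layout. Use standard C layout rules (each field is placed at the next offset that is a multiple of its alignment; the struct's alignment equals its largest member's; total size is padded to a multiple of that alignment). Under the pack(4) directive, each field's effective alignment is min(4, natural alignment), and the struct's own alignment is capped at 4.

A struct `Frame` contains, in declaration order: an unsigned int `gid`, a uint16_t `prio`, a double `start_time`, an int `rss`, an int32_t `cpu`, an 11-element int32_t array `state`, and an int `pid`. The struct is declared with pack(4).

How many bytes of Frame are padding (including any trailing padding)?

2

@0: gid [4B, align 4] → 4
@4: prio [2B, align 2] → 6
+2 pad (align 4)
@8: start_time [8B, align 4] → 16
@16: rss [4B, align 4] → 20
@20: cpu [4B, align 4] → 24
@24: state [44B, align 4] → 68
@68: pid [4B, align 4] → 72
size 72, align 4
data bytes 70, size 72 → padding 2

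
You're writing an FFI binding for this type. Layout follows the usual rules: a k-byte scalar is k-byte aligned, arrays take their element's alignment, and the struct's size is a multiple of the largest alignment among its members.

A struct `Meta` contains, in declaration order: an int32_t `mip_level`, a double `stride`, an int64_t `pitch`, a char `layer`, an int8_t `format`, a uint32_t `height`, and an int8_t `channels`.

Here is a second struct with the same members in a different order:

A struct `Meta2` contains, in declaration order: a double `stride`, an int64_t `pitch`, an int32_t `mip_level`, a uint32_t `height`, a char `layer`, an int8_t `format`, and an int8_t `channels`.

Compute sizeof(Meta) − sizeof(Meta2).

8

0..4  mip_level  (4B, 4-aligned)
4..8  -- padding (4B)
8..16  stride  (8B, 8-aligned)
16..24  pitch  (8B, 8-aligned)
24..25  layer  (1B, 1-aligned)
25..26  format  (1B, 1-aligned)
26..28  -- padding (2B)
28..32  height  (4B, 4-aligned)
32..33  channels  (1B, 1-aligned)
33..40  -- tail padding (7B)
sizeof = 40, alignof = 8
— Meta2 —
0..8  stride  (8B, 8-aligned)
8..16  pitch  (8B, 8-aligned)
16..20  mip_level  (4B, 4-aligned)
20..24  height  (4B, 4-aligned)
24..25  layer  (1B, 1-aligned)
25..26  format  (1B, 1-aligned)
26..27  channels  (1B, 1-aligned)
27..32  -- tail padding (5B)
sizeof = 32, alignof = 8
40 − 32 = 8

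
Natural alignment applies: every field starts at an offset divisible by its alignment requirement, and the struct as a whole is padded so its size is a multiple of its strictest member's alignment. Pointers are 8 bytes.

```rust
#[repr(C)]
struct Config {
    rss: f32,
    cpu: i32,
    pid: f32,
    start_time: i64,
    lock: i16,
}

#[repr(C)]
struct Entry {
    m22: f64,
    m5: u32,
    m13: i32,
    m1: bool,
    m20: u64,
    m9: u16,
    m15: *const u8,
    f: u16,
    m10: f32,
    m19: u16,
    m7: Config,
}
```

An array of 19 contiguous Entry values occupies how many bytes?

1824

Config: 0..4  rss  (4B, 4-aligned); 4..8  cpu  (4B, 4-aligned); 8..12  pid  (4B, 4-aligned); 12..16  -- padding (4B); 16..24  start_time  (8B, 8-aligned); 24..26  lock  (2B, 2-aligned); 26..32  -- tail padding (6B); sizeof = 32, alignof = 8
0..8  m22  (8B, 8-aligned)
8..12  m5  (4B, 4-aligned)
12..16  m13  (4B, 4-aligned)
16..17  m1  (1B, 1-aligned)
17..24  -- padding (7B)
24..32  m20  (8B, 8-aligned)
32..34  m9  (2B, 2-aligned)
34..40  -- padding (6B)
40..48  m15  (8B, 8-aligned)
48..50  f  (2B, 2-aligned)
50..52  -- padding (2B)
52..56  m10  (4B, 4-aligned)
56..58  m19  (2B, 2-aligned)
58..64  -- padding (6B)
64..96  m7  (32B, 8-aligned)
sizeof = 96, alignof = 8
array of 19: 19 × 96 = 1824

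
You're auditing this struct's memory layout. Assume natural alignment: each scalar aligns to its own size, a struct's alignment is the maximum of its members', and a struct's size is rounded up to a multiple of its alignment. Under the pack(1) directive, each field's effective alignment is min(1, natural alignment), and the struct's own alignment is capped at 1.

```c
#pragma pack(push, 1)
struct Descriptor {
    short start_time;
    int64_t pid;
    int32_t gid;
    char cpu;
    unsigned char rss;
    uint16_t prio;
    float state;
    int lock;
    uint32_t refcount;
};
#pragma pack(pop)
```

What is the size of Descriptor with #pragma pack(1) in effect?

@0: start_time [2B, align 1] → 2
@2: pid [8B, align 1] → 10
@10: gid [4B, align 1] → 14
@14: cpu [1B, align 1] → 15
@15: rss [1B, align 1] → 16
@16: prio [2B, align 1] → 18
@18: state [4B, align 1] → 22
@22: lock [4B, align 1] → 26
@26: refcount [4B, align 1] → 30
size 30, align 1

30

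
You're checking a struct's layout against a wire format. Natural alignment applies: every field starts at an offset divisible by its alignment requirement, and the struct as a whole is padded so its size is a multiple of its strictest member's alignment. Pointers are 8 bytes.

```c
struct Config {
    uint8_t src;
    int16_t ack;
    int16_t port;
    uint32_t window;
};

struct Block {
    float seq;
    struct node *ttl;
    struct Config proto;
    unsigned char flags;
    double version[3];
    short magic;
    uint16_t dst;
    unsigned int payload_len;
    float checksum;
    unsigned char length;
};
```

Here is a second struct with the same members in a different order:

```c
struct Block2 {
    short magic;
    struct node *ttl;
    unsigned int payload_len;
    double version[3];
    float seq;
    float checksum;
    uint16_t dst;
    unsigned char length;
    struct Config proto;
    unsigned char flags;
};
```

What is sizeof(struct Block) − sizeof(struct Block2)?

-8

Config: src at 0 (size 1, align 1) → ends 1; pad 1 to align 2 for ack; ack at 2 (size 2, align 2) → ends 4; port at 4 (size 2, align 2) → ends 6; pad 2 to align 4 for window; window at 8 (size 4, align 4) → ends 12; total 12 bytes, alignment 4
seq at 0 (size 4, align 4) → ends 4
pad 4 to align 8 for ttl
ttl at 8 (size 8, align 8) → ends 16
proto at 16 (size 12, align 4) → ends 28
flags at 28 (size 1, align 1) → ends 29
pad 3 to align 8 for version
version at 32 (size 24, align 8) → ends 56
magic at 56 (size 2, align 2) → ends 58
dst at 58 (size 2, align 2) → ends 60
payload_len at 60 (size 4, align 4) → ends 64
checksum at 64 (size 4, align 4) → ends 68
length at 68 (size 1, align 1) → ends 69
tail pad 3 to reach multiple of 8
total 72 bytes, alignment 8
— Block2 —
magic at 0 (size 2, align 2) → ends 2
pad 6 to align 8 for ttl
ttl at 8 (size 8, align 8) → ends 16
payload_len at 16 (size 4, align 4) → ends 20
pad 4 to align 8 for version
version at 24 (size 24, align 8) → ends 48
seq at 48 (size 4, align 4) → ends 52
checksum at 52 (size 4, align 4) → ends 56
dst at 56 (size 2, align 2) → ends 58
length at 58 (size 1, align 1) → ends 59
pad 1 to align 4 for proto
proto at 60 (size 12, align 4) → ends 72
flags at 72 (size 1, align 1) → ends 73
tail pad 7 to reach multiple of 8
total 80 bytes, alignment 8
72 − 80 = -8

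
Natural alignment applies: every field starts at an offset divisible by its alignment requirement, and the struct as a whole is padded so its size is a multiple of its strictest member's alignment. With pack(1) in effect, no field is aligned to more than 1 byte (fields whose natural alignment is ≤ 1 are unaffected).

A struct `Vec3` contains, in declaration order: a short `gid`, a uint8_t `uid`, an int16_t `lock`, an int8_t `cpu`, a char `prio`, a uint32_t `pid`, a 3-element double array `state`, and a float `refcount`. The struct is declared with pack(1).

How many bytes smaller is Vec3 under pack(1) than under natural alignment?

natural layout:
  gid at 0 (size 2, align 2) → ends 2
  uid at 2 (size 1, align 1) → ends 3
  pad 1 to align 2 for lock
  lock at 4 (size 2, align 2) → ends 6
  cpu at 6 (size 1, align 1) → ends 7
  prio at 7 (size 1, align 1) → ends 8
  pid at 8 (size 4, align 4) → ends 12
  pad 4 to align 8 for state
  state at 16 (size 24, align 8) → ends 40
  refcount at 40 (size 4, align 4) → ends 44
  tail pad 4 to reach multiple of 8
  total 48 bytes, alignment 8
packed(1) layout:
  gid at 0 (size 2, align 1) → ends 2
  uid at 2 (size 1, align 1) → ends 3
  lock at 3 (size 2, align 1) → ends 5
  cpu at 5 (size 1, align 1) → ends 6
  prio at 6 (size 1, align 1) → ends 7
  pid at 7 (size 4, align 1) → ends 11
  state at 11 (size 24, align 1) → ends 35
  refcount at 35 (size 4, align 1) → ends 39
  total 39 bytes, alignment 1
48 − 39 = 9

9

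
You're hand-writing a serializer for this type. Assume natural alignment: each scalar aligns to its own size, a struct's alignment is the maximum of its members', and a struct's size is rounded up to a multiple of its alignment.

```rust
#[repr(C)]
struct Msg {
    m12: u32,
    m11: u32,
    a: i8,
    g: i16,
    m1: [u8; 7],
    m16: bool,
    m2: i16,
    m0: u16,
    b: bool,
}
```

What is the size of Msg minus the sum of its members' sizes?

4

@0: m12 [4B, align 4] → 4
@4: m11 [4B, align 4] → 8
@8: a [1B, align 1] → 9
+1 pad (align 2)
@10: g [2B, align 2] → 12
@12: m1 [7B, align 1] → 19
@19: m16 [1B, align 1] → 20
@20: m2 [2B, align 2] → 22
@22: m0 [2B, align 2] → 24
@24: b [1B, align 1] → 25
+3 tail pad (align 4)
size 28, align 4
data bytes 24, size 28 → padding 4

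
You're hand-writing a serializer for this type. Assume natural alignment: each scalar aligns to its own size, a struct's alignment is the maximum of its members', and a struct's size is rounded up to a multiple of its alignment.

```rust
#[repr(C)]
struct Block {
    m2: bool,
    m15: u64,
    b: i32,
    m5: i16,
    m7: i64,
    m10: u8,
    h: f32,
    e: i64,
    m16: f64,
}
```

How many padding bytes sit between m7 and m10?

0

0..1  m2  (1B, 1-aligned)
1..8  -- padding (7B)
8..16  m15  (8B, 8-aligned)
16..20  b  (4B, 4-aligned)
20..22  m5  (2B, 2-aligned)
22..24  -- padding (2B)
24..32  m7  (8B, 8-aligned)
32..33  m10  (1B, 1-aligned)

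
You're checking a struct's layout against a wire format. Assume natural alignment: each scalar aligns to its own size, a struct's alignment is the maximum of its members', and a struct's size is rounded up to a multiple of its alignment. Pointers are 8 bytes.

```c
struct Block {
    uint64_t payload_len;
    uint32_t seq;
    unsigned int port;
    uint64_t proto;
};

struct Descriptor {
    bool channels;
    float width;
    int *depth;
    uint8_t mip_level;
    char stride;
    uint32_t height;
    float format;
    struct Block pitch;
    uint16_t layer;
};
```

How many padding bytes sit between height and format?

0

Block: 0..8  payload_len  (8B, 8-aligned); 8..12  seq  (4B, 4-aligned); 12..16  port  (4B, 4-aligned); 16..24  proto  (8B, 8-aligned); sizeof = 24, alignof = 8
0..1  channels  (1B, 1-aligned)
1..4  -- padding (3B)
4..8  width  (4B, 4-aligned)
8..16  depth  (8B, 8-aligned)
16..17  mip_level  (1B, 1-aligned)
17..18  stride  (1B, 1-aligned)
18..20  -- padding (2B)
20..24  height  (4B, 4-aligned)
24..28  format  (4B, 4-aligned)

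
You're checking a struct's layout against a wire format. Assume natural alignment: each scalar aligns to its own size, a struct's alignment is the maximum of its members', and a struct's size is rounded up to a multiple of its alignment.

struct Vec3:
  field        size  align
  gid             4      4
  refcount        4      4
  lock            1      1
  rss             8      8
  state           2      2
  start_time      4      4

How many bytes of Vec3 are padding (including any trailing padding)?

gid at 0 (size 4, align 4) → ends 4
refcount at 4 (size 4, align 4) → ends 8
lock at 8 (size 1, align 1) → ends 9
pad 7 to align 8 for rss
rss at 16 (size 8, align 8) → ends 24
state at 24 (size 2, align 2) → ends 26
pad 2 to align 4 for start_time
start_time at 28 (size 4, align 4) → ends 32
total 32 bytes, alignment 8
data bytes 23, size 32 → padding 9

9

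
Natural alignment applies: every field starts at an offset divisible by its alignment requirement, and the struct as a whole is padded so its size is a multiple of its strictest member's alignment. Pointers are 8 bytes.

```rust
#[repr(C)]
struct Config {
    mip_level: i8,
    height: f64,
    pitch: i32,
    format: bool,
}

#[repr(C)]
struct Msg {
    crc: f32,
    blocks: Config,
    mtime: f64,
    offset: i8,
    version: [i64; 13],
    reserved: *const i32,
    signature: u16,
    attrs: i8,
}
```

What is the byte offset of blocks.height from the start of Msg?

Config: 0..1  mip_level  (1B, 1-aligned); 1..8  -- padding (7B); 8..16  height  (8B, 8-aligned); 16..20  pitch  (4B, 4-aligned); 20..21  format  (1B, 1-aligned); 21..24  -- tail padding (3B); sizeof = 24, alignof = 8
0..4  crc  (4B, 4-aligned)
4..8  -- padding (4B)
8..32  blocks  (24B, 8-aligned)
within Config: height at 8
8 + 8 = 16

16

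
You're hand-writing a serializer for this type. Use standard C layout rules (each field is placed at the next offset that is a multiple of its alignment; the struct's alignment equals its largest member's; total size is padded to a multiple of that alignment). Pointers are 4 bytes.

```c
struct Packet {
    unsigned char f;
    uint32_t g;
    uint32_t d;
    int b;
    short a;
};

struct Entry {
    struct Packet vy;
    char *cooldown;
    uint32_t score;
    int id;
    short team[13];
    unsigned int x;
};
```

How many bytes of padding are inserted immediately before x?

Packet: @0: f [1B, align 1] → 1; +3 pad (align 4); @4: g [4B, align 4] → 8; @8: d [4B, align 4] → 12; @12: b [4B, align 4] → 16; @16: a [2B, align 2] → 18; +2 tail pad (align 4); size 20, align 4
@0: vy [20B, align 4] → 20
@20: cooldown [4B, align 4] → 24
@24: score [4B, align 4] → 28
@28: id [4B, align 4] → 32
@32: team [26B, align 2] → 58
+2 pad (align 4)
@60: x [4B, align 4] → 64

2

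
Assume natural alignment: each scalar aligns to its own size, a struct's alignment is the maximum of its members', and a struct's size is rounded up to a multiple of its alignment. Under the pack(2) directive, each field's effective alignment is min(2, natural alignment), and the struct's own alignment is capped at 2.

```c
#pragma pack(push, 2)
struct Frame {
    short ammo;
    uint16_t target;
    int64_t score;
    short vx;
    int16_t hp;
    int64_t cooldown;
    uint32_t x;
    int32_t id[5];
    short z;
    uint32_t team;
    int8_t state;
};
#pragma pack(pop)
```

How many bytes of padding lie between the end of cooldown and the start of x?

0

@0: ammo [2B, align 2] → 2
@2: target [2B, align 2] → 4
@4: score [8B, align 2] → 12
@12: vx [2B, align 2] → 14
@14: hp [2B, align 2] → 16
@16: cooldown [8B, align 2] → 24
@24: x [4B, align 2] → 28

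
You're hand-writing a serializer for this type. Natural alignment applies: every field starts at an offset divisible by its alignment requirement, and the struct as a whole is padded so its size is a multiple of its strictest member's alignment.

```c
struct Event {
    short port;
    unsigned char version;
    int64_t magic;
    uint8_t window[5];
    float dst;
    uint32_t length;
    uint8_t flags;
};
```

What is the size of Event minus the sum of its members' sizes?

15

@0: port [2B, align 2] → 2
@2: version [1B, align 1] → 3
+5 pad (align 8)
@8: magic [8B, align 8] → 16
@16: window [5B, align 1] → 21
+3 pad (align 4)
@24: dst [4B, align 4] → 28
@28: length [4B, align 4] → 32
@32: flags [1B, align 1] → 33
+7 tail pad (align 8)
size 40, align 8
data bytes 25, size 40 → padding 15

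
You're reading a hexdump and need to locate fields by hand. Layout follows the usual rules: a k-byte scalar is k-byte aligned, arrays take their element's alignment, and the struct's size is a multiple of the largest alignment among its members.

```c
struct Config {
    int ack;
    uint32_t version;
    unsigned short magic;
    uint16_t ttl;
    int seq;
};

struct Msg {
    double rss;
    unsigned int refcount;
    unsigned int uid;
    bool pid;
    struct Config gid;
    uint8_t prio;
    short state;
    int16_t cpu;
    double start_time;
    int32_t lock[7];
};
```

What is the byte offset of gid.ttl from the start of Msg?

30

Config: @0: ack [4B, align 4] → 4; @4: version [4B, align 4] → 8; @8: magic [2B, align 2] → 10; @10: ttl [2B, align 2] → 12; @12: seq [4B, align 4] → 16; size 16, align 4
@0: rss [8B, align 8] → 8
@8: refcount [4B, align 4] → 12
@12: uid [4B, align 4] → 16
@16: pid [1B, align 1] → 17
+3 pad (align 4)
@20: gid [16B, align 4] → 36
within Config: ttl at 10
20 + 10 = 30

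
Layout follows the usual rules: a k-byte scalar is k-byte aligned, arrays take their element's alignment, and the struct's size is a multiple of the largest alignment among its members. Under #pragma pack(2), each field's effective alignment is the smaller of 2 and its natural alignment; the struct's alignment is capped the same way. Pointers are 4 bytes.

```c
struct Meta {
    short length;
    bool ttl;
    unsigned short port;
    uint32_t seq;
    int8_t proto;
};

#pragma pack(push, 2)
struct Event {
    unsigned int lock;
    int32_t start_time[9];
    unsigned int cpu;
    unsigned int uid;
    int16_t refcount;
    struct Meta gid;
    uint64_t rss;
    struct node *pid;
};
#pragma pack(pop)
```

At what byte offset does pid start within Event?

Meta: @0: length [2B, align 2] → 2; @2: ttl [1B, align 1] → 3; +1 pad (align 2); @4: port [2B, align 2] → 6; +2 pad (align 4); @8: seq [4B, align 4] → 12; @12: proto [1B, align 1] → 13; +3 tail pad (align 4); size 16, align 4
@0: lock [4B, align 2] → 4
@4: start_time [36B, align 2] → 40
@40: cpu [4B, align 2] → 44
@44: uid [4B, align 2] → 48
@48: refcount [2B, align 2] → 50
@50: gid [16B, align 2] → 66
@66: rss [8B, align 2] → 74
@74: pid [4B, align 2] → 78

74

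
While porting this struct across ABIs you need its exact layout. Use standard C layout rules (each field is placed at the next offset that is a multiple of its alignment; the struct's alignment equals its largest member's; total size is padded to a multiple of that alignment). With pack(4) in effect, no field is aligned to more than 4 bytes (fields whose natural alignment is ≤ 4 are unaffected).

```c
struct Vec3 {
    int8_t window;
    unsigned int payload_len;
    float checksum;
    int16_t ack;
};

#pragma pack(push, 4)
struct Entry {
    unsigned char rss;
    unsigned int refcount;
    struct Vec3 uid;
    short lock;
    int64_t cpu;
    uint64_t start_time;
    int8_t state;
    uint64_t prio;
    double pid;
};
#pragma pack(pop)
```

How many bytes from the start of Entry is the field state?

Vec3: 0..1  window  (1B, 1-aligned); 1..4  -- padding (3B); 4..8  payload_len  (4B, 4-aligned); 8..12  checksum  (4B, 4-aligned); 12..14  ack  (2B, 2-aligned); 14..16  -- tail padding (2B); sizeof = 16, alignof = 4
0..1  rss  (1B, 1-aligned)
1..4  -- padding (3B)
4..8  refcount  (4B, 4-aligned)
8..24  uid  (16B, 4-aligned)
24..26  lock  (2B, 2-aligned)
26..28  -- padding (2B)
28..36  cpu  (8B, 4-aligned)
36..44  start_time  (8B, 4-aligned)
44..45  state  (1B, 1-aligned)

44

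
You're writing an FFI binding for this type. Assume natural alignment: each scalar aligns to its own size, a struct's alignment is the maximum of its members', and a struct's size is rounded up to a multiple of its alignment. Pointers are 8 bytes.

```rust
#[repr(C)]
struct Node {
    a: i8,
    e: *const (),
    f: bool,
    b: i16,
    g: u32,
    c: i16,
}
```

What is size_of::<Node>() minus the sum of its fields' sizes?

@0: a [1B, align 1] → 1
+7 pad (align 8)
@8: e [8B, align 8] → 16
@16: f [1B, align 1] → 17
+1 pad (align 2)
@18: b [2B, align 2] → 20
@20: g [4B, align 4] → 24
@24: c [2B, align 2] → 26
+6 tail pad (align 8)
size 32, align 8
data bytes 18, size 32 → padding 14

14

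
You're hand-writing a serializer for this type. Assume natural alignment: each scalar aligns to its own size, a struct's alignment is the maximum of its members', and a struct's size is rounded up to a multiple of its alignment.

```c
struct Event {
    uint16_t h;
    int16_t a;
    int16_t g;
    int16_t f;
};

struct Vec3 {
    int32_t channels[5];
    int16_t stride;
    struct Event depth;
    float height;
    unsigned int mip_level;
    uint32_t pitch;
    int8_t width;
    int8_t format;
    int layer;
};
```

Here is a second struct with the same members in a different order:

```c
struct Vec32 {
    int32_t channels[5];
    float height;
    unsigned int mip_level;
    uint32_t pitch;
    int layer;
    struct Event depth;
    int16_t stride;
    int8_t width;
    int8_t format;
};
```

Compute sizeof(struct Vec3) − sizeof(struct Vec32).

Event: h at 0 (size 2, align 2) → ends 2; a at 2 (size 2, align 2) → ends 4; g at 4 (size 2, align 2) → ends 6; f at 6 (size 2, align 2) → ends 8; total 8 bytes, alignment 2
channels at 0 (size 20, align 4) → ends 20
stride at 20 (size 2, align 2) → ends 22
depth at 22 (size 8, align 2) → ends 30
pad 2 to align 4 for height
height at 32 (size 4, align 4) → ends 36
mip_level at 36 (size 4, align 4) → ends 40
pitch at 40 (size 4, align 4) → ends 44
width at 44 (size 1, align 1) → ends 45
format at 45 (size 1, align 1) → ends 46
pad 2 to align 4 for layer
layer at 48 (size 4, align 4) → ends 52
total 52 bytes, alignment 4
— Vec32 —
channels at 0 (size 20, align 4) → ends 20
height at 20 (size 4, align 4) → ends 24
mip_level at 24 (size 4, align 4) → ends 28
pitch at 28 (size 4, align 4) → ends 32
layer at 32 (size 4, align 4) → ends 36
depth at 36 (size 8, align 2) → ends 44
stride at 44 (size 2, align 2) → ends 46
width at 46 (size 1, align 1) → ends 47
format at 47 (size 1, align 1) → ends 48
total 48 bytes, alignment 4
52 − 48 = 4

4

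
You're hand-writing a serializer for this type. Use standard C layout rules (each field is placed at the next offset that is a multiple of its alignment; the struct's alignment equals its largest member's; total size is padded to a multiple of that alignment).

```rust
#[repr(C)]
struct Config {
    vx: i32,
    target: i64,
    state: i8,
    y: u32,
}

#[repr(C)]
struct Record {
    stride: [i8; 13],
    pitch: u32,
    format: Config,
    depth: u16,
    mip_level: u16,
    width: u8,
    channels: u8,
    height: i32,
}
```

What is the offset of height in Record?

56

Config: vx at 0 (size 4, align 4) → ends 4; pad 4 to align 8 for target; target at 8 (size 8, align 8) → ends 16; state at 16 (size 1, align 1) → ends 17; pad 3 to align 4 for y; y at 20 (size 4, align 4) → ends 24; total 24 bytes, alignment 8
stride at 0 (size 13, align 1) → ends 13
pad 3 to align 4 for pitch
pitch at 16 (size 4, align 4) → ends 20
pad 4 to align 8 for format
format at 24 (size 24, align 8) → ends 48
depth at 48 (size 2, align 2) → ends 50
mip_level at 50 (size 2, align 2) → ends 52
width at 52 (size 1, align 1) → ends 53
channels at 53 (size 1, align 1) → ends 54
pad 2 to align 4 for height
height at 56 (size 4, align 4) → ends 60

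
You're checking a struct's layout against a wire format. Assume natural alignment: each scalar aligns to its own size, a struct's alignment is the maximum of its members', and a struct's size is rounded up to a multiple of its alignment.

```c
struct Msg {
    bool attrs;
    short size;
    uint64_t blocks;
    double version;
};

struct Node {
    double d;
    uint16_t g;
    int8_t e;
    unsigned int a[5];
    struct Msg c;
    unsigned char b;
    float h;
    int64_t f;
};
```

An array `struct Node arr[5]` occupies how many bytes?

360

Msg: 0..1  attrs  (1B, 1-aligned); 1..2  -- padding (1B); 2..4  size  (2B, 2-aligned); 4..8  -- padding (4B); 8..16  blocks  (8B, 8-aligned); 16..24  version  (8B, 8-aligned); sizeof = 24, alignof = 8
0..8  d  (8B, 8-aligned)
8..10  g  (2B, 2-aligned)
10..11  e  (1B, 1-aligned)
11..12  -- padding (1B)
12..32  a  (20B, 4-aligned)
32..56  c  (24B, 8-aligned)
56..57  b  (1B, 1-aligned)
57..60  -- padding (3B)
60..64  h  (4B, 4-aligned)
64..72  f  (8B, 8-aligned)
sizeof = 72, alignof = 8
array of 5: 5 × 72 = 360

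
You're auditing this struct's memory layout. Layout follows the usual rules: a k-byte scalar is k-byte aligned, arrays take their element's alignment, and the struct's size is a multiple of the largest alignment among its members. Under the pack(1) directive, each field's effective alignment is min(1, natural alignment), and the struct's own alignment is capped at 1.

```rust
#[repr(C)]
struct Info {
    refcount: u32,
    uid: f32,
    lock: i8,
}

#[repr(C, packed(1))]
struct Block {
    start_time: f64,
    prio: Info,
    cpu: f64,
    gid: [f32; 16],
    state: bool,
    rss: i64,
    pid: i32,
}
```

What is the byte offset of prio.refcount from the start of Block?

Info: @0: refcount [4B, align 4] → 4; @4: uid [4B, align 4] → 8; @8: lock [1B, align 1] → 9; +3 tail pad (align 4); size 12, align 4
@0: start_time [8B, align 1] → 8
@8: prio [12B, align 1] → 20
within Info: refcount at 0
8 + 0 = 8

8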